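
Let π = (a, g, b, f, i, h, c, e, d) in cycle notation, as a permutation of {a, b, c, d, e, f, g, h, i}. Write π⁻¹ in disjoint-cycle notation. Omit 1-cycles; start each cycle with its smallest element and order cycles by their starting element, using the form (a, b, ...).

Inverting a permutation written in cycle notation just reverses the order within every cycle.
Reversing each cycle of π and rotating so the smallest element leads gives (a, d, e, c, h, i, f, b, g).

(a, d, e, c, h, i, f, b, g)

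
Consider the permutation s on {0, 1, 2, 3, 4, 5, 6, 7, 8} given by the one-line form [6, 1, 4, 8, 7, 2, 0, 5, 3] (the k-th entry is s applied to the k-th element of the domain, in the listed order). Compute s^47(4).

Tracing 4 → 7 → … returns to 4 after 4 steps, so 4 lies in a 4-cycle (2 4 7 5).
Powers repeat with period 4 on this cycle, and 47 mod 4 = 3, so s^47(4) = s^3(4).
Stepping 3 places around the cycle: 4 → 7 → 5 → 2.

2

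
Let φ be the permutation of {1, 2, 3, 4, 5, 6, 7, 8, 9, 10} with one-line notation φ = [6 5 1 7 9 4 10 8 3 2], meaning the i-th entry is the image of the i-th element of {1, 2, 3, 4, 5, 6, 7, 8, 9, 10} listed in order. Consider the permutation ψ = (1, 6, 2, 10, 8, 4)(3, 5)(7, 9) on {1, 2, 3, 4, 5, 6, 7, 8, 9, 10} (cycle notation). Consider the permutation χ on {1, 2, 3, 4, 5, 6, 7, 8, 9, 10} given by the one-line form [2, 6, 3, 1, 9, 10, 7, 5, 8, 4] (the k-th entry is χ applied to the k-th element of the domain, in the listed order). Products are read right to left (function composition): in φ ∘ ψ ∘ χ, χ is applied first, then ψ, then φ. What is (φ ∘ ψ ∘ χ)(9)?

7

Apply the permutations in order: χ(9) = 8, then ψ(8) = 4, then φ(4) = 7. So (φ ∘ ψ ∘ χ)(9) = 7.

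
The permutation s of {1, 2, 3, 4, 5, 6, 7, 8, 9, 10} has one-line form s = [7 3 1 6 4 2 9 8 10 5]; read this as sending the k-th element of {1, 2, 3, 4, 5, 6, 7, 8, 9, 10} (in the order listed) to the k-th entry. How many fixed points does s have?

The fixed points (elements with s(x) = x) are {8}, so there is 1.

1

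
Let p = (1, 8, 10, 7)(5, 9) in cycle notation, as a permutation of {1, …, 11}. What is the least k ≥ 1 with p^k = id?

The cycle type of p is (4, 2, 1, 1, 1, 1, 1).
Since disjoint cycles commute, ord(p) = lcm(4, 2) = 4.

4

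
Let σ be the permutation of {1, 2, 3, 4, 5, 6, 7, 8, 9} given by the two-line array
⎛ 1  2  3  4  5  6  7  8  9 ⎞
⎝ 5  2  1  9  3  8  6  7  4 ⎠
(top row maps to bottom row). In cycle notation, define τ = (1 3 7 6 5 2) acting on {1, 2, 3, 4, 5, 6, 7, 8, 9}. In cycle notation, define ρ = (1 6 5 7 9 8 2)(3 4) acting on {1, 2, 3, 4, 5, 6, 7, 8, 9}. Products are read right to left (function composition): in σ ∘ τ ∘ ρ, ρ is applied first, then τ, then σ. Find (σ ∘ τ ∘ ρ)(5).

Apply the permutations in order: ρ(5) = 7, then τ(7) = 6, then σ(6) = 8. So (σ ∘ τ ∘ ρ)(5) = 8.

8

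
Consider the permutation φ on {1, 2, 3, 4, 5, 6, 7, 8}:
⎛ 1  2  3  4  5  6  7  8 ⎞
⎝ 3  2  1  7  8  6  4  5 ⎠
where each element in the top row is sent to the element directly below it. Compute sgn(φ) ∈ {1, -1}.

In disjoint-cycle form the cycle lengths are 2, 2, 2, 1, 1.
A cycle of length ℓ contributes ℓ−1 transpositions, so φ is a product of 1 + 1 + 1 = 3 transpositions — odd.

-1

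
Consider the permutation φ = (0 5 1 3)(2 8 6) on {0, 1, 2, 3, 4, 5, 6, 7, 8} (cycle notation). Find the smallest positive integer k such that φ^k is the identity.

The cycle type of φ is (4, 3, 1, 1).
Since disjoint cycles commute, ord(φ) = lcm(4, 3) = 12.

12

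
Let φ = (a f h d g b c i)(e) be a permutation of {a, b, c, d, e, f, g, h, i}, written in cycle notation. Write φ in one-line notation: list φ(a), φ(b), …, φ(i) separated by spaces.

Each element maps to the next entry in its cycle (wrapping to the front): a→f, b→c, c→i, d→g, e→e, f→h, g→b, h→d, i→a.
Listing these in domain order gives f c i g e h b d a.

f c i g e h b d a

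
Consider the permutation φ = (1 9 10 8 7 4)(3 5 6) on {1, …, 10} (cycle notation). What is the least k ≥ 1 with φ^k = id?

The cycle type of φ is (6, 3, 1).
The order of φ is the least common multiple of its cycle lengths: lcm(6, 3) = 6.

6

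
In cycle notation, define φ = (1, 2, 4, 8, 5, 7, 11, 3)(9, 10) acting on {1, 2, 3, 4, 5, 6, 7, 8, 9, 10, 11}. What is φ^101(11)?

8

11 lies in the 8-cycle (1, 2, 4, 8, 5, 7, 11, 3).
Since the cycle has length 8, φ^101 acts on it the same as φ^5 (101 mod 8 = 5).
Stepping 5 places around the cycle: 11 → 3 → 1 → 2 → 4 → 8.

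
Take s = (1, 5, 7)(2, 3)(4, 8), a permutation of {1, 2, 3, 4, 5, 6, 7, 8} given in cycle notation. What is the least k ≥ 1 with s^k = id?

The disjoint cycles have lengths 3, 2, 2, 1.
The order of s is the least common multiple of its cycle lengths: lcm(3, 2, 2) = 6.

6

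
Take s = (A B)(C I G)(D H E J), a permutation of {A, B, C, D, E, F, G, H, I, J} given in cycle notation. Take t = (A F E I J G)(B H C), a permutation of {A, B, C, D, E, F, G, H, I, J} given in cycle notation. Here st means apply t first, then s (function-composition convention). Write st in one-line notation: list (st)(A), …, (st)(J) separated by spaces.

F E A H G J B I D C

Chase each element through t then s: A → F → F; B → H → E; C → B → A; D → D → H; E → I → G; F → E → J; G → A → B; H → C → I; I → J → D; J → G → C.
So st in one-line form is F E A H G J B I D C.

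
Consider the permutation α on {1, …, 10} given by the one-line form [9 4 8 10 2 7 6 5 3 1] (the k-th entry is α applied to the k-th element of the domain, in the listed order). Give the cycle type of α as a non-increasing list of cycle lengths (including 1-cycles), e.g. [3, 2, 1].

[8, 2]

The disjoint cycles are (1, 9, 3, 8, 5, 2, 4, 10)(6, 7), with lengths 8, 2 in non-increasing order.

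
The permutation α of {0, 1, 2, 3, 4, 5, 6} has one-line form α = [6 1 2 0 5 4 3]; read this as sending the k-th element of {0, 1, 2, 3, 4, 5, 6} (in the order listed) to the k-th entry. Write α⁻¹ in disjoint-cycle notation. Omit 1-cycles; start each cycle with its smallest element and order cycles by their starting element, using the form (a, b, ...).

(0, 3, 6)(4, 5)

The cycle decomposition of α is (0, 6, 3)(4, 5).
The inverse reverses every cycle; in canonical form, α⁻¹ = (0, 3, 6)(4, 5).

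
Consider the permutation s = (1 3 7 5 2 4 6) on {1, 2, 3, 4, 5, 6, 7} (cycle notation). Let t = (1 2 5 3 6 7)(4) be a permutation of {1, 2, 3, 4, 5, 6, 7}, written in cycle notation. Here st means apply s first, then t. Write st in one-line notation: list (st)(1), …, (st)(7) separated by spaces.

Chase each element through s then t: 1 → 3 → 6; 2 → 4 → 4; 3 → 7 → 1; 4 → 6 → 7; 5 → 2 → 5; 6 → 1 → 2; 7 → 5 → 3.
Collecting the images, st = [6 4 1 7 5 2 3].

6 4 1 7 5 2 3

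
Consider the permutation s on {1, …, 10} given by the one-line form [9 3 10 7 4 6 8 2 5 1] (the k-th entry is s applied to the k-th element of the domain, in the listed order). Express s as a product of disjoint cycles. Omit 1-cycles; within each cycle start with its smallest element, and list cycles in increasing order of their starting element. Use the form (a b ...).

(1 9 5 4 7 8 2 3 10)

Iterating s from 1 gives 1 → 9 → 5 → 4 → 7 → 8 → 2 → 3 → 10 → 1; that is the 9-cycle (1 9 5 4 7 8 2 3 10).
Continuing from each remaining unvisited element yields (1 9 5 4 7 8 2 3 10).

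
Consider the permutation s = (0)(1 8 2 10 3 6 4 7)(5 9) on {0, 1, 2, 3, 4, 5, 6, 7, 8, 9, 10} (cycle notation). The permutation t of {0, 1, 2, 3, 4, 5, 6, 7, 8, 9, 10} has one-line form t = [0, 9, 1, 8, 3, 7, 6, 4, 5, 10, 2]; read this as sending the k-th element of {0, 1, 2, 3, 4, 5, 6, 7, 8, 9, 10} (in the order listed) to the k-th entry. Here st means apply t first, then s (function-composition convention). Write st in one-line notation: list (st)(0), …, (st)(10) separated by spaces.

For each element, apply t then s: 0 → 0 → 0; 1 → 9 → 5; 2 → 1 → 8; 3 → 8 → 2; 4 → 3 → 6; 5 → 7 → 1; 6 → 6 → 4; 7 → 4 → 7; 8 → 5 → 9; 9 → 10 → 3; 10 → 2 → 10.
Collecting the images, st = [0 5 8 2 6 1 4 7 9 3 10].

0 5 8 2 6 1 4 7 9 3 10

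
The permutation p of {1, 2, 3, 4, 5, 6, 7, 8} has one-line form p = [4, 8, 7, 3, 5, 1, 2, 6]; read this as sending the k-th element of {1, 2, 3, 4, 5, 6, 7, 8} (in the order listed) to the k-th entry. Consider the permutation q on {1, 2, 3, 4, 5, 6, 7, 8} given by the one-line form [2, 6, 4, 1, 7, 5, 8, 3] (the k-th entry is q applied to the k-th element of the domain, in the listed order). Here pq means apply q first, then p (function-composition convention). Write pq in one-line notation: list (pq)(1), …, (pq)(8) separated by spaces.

(pq)(x) = p(q(x)). Computing each image: p(q(1)) = p(2) = 8, p(q(2)) = p(6) = 1, p(q(3)) = p(4) = 3, p(q(4)) = p(1) = 4, p(q(5)) = p(7) = 2, p(q(6)) = p(5) = 5, p(q(7)) = p(8) = 6, p(q(8)) = p(3) = 7.
Hence pq = [8 1 3 4 2 5 6 7].

8 1 3 4 2 5 6 7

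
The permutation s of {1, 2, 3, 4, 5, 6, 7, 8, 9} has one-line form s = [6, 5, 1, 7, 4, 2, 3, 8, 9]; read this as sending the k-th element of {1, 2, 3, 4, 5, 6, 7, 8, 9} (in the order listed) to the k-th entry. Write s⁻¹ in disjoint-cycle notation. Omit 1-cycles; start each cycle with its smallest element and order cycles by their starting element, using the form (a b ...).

The cycle decomposition of s is (1 6 2 5 4 7 3).
Reversing each cycle (and rotating so the smallest element leads) gives s⁻¹ = (1 3 7 4 5 2 6).

(1 3 7 4 5 2 6)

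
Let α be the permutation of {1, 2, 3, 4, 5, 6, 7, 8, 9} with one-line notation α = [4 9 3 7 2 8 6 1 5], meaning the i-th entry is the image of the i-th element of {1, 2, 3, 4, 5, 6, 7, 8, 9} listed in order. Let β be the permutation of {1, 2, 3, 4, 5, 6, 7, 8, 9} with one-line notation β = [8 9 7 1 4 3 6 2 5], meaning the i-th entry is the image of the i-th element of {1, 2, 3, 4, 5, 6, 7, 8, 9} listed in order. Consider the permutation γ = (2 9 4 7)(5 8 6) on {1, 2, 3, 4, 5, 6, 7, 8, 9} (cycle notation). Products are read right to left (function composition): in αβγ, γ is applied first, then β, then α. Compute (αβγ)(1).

Chase 1: γ(1) = 1; β(1) = 8; α(8) = 1. Hence (αβγ)(1) = 1.

1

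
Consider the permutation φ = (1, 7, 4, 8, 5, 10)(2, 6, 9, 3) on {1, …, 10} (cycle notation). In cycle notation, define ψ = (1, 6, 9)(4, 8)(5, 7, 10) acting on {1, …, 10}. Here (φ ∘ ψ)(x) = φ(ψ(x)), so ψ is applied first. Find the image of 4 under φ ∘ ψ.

5

(φ ∘ ψ)(4) = φ(ψ(4)). ψ(4) = 8, then φ(8) = 5. So (φ ∘ ψ)(4) = 5.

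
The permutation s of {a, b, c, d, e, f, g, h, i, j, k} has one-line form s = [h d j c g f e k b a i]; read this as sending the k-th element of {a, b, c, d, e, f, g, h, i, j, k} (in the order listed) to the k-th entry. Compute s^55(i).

k

Tracing i → b → … returns to i after 8 steps, so i lies in an 8-cycle (a, h, k, i, b, d, c, j).
On an 8-cycle, s^8 is the identity, so s^55 = s^7 there (55 ≡ 7 mod 8).
Stepping 7 places around the cycle: i → b → d → c → j → a → h → k.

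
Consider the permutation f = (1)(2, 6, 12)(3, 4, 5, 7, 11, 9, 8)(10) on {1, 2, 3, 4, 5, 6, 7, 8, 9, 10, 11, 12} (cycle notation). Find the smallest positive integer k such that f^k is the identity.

The cycle type of f is (7, 3, 1, 1).
Since disjoint cycles commute, ord(f) = lcm(7, 3) = 21.

21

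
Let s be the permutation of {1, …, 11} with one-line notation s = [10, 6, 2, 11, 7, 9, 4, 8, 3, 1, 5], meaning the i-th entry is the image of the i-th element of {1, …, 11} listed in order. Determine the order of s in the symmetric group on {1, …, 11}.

The disjoint-cycle form of s has cycle lengths 4, 4, 2, 1.
The order is lcm(4, 4, 2) = 4.

4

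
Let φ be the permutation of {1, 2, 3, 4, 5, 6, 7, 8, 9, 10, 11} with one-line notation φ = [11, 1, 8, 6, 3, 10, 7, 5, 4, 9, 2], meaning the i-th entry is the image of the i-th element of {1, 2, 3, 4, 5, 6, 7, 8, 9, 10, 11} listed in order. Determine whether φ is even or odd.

In disjoint-cycle form the cycle lengths are 4, 3, 3, 1.
A cycle is odd iff its length is even; φ has 1 even-length cycle, so sgn(φ) = (−1)^1 and φ is odd.

odd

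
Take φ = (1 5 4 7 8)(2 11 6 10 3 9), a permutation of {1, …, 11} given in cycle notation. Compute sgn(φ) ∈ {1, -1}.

-1

The cycle lengths are 6, 5.
A cycle is odd iff its length is even; φ has 1 even-length cycle, so sgn(φ) = (−1)^1 and φ is odd.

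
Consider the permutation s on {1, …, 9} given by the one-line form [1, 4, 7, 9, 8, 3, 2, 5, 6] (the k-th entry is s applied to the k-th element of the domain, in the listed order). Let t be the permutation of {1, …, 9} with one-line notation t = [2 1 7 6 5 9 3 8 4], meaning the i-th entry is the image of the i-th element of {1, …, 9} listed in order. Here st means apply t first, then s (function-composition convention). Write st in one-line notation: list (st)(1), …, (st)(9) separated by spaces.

Chase each element through t then s: 1 → 2 → 4; 2 → 1 → 1; 3 → 7 → 2; 4 → 6 → 3; 5 → 5 → 8; 6 → 9 → 6; 7 → 3 → 7; 8 → 8 → 5; 9 → 4 → 9.
So st in one-line form is 4 1 2 3 8 6 7 5 9.

4 1 2 3 8 6 7 5 9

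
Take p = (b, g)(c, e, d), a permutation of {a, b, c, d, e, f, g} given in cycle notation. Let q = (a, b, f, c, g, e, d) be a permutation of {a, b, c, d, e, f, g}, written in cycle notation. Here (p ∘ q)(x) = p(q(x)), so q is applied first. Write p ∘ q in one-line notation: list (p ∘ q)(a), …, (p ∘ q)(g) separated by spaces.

g f b a c e d

Chase each element through q then p: a → b → g; b → f → f; c → g → b; d → a → a; e → d → c; f → c → e; g → e → d.
So p ∘ q in one-line form is g f b a c e d.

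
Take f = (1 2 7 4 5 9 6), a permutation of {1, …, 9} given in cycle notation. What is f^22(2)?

7

2 lies in the 7-cycle (1 2 7 4 5 9 6).
Since the cycle has length 7, f^22 acts on it the same as f^1 (22 mod 7 = 1).
Stepping 1 place around the cycle: 2 → 7.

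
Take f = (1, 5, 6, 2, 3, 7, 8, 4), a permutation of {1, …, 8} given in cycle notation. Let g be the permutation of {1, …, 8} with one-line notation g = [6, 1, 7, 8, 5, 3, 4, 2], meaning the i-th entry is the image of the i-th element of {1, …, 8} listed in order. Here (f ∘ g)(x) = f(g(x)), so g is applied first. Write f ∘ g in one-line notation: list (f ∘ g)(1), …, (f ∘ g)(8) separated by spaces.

Chase each element through g then f: 1 → 6 → 2; 2 → 1 → 5; 3 → 7 → 8; 4 → 8 → 4; 5 → 5 → 6; 6 → 3 → 7; 7 → 4 → 1; 8 → 2 → 3.
So f ∘ g in one-line form is 2 5 8 4 6 7 1 3.

2 5 8 4 6 7 1 3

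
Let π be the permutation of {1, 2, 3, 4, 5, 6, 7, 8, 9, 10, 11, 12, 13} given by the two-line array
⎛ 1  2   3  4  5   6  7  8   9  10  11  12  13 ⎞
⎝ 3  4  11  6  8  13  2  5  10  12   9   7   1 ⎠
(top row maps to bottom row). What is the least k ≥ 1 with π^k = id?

22

Writing π as disjoint cycles, the cycle lengths are 11, 2.
Since disjoint cycles commute, ord(π) = lcm(11, 2) = 22.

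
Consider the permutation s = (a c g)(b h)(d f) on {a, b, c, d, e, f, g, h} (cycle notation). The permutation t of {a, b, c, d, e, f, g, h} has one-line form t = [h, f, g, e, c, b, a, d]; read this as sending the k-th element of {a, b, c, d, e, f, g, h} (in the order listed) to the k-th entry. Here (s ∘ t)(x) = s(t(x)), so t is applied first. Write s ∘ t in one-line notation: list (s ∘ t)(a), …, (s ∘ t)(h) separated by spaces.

b d a e g h c f

Chase each element through t then s: a → h → b; b → f → d; c → g → a; d → e → e; e → c → g; f → b → h; g → a → c; h → d → f.
So s ∘ t in one-line form is b d a e g h c f.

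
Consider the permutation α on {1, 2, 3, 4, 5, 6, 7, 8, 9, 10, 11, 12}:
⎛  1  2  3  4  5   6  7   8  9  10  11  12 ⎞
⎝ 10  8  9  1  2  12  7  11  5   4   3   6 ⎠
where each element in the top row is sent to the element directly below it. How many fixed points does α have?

1

The fixed points (elements with α(x) = x) are {7}, so there is 1.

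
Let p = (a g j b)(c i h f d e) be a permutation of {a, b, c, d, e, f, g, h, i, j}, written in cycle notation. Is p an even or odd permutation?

The cycle lengths are 6, 4.
A cycle of length ℓ contributes ℓ−1 transpositions, so p is a product of 5 + 3 = 8 transpositions — even.

even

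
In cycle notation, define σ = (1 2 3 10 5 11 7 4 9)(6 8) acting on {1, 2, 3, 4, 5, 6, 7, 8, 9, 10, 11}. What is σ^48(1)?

10

1 lies in the 9-cycle (1 2 3 10 5 11 7 4 9).
Powers repeat with period 9 on this cycle, and 48 mod 9 = 3, so σ^48(1) = σ^3(1).
Stepping 3 places around the cycle: 1 → 2 → 3 → 10.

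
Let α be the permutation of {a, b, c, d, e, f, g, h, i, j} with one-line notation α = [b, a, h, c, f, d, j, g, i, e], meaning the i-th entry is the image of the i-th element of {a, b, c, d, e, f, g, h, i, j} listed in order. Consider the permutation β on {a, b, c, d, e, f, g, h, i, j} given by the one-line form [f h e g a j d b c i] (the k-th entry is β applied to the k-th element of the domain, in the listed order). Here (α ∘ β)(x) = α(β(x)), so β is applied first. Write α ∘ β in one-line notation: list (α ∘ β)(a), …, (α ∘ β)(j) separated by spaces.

d g f j b e c a h i

(α ∘ β)(x) = α(β(x)). Computing each image: α(β(a)) = α(f) = d, α(β(b)) = α(h) = g, α(β(c)) = α(e) = f, α(β(d)) = α(g) = j, α(β(e)) = α(a) = b, α(β(f)) = α(j) = e, α(β(g)) = α(d) = c, α(β(h)) = α(b) = a, α(β(i)) = α(c) = h, α(β(j)) = α(i) = i.
Hence α ∘ β = [d g f j b e c a h i].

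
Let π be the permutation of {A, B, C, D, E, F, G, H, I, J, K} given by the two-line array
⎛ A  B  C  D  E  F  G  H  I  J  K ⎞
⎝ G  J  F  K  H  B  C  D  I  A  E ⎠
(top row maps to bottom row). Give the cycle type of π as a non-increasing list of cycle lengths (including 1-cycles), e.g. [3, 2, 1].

The disjoint cycles are (A, G, C, F, B, J)(D, K, E, H)(I), with lengths 6, 4, 1 in non-increasing order.

[6, 4, 1]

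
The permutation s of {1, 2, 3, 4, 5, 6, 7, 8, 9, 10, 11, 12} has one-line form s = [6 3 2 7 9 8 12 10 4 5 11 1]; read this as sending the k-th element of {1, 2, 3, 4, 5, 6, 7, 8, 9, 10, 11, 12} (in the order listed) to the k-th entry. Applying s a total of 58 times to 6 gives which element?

Tracing 6 → 8 → … returns to 6 after 9 steps, so 6 lies in a 9-cycle (1, 6, 8, 10, 5, 9, 4, 7, 12).
Since the cycle has length 9, s^58 acts on it the same as s^4 (58 mod 9 = 4).
Advancing 4 steps from 6: 6 → 8 → 10 → 5 → 9.

9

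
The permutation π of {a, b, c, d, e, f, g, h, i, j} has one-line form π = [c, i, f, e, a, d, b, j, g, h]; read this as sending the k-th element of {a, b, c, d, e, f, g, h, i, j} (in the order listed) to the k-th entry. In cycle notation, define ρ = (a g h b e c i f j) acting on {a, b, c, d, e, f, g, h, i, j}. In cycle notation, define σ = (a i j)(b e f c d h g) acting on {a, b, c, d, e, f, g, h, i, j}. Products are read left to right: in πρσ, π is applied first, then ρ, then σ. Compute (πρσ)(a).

Chase a: π(a) = c; ρ(c) = i; σ(i) = j. Hence (πρσ)(a) = j.

j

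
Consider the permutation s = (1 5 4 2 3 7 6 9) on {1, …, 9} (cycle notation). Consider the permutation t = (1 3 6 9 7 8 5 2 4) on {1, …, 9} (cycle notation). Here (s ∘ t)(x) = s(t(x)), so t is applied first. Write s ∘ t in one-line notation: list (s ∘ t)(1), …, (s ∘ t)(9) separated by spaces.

7 2 9 5 3 1 8 4 6

(s ∘ t)(x) = s(t(x)). Computing each image: s(t(1)) = s(3) = 7, s(t(2)) = s(4) = 2, s(t(3)) = s(6) = 9, s(t(4)) = s(1) = 5, s(t(5)) = s(2) = 3, s(t(6)) = s(9) = 1, s(t(7)) = s(8) = 8, s(t(8)) = s(5) = 4, s(t(9)) = s(7) = 6.
Hence s ∘ t = [7 2 9 5 3 1 8 4 6].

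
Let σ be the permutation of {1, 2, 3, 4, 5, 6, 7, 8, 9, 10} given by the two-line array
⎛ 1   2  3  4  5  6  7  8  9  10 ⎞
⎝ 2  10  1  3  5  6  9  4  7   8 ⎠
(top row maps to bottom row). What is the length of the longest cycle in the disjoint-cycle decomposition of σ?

6

Decomposing into disjoint cycles gives (1, 2, 10, 8, 4, 3)(7, 9); the longest has length 6.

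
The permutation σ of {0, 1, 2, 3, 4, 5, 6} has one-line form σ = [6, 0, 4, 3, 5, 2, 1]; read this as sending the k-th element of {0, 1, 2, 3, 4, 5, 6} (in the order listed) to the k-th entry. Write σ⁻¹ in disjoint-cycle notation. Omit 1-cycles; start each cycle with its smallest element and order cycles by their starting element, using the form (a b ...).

The cycle decomposition of σ is (0 6 1)(2 4 5).
The inverse reverses every cycle; in canonical form, σ⁻¹ = (0 1 6)(2 5 4).

(0 1 6)(2 5 4)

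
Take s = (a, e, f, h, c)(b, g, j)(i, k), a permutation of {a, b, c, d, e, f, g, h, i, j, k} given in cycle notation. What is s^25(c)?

c

c lies in the 5-cycle (a, e, f, h, c).
On a 5-cycle, s^5 is the identity, so s^25 = s^0 there (25 ≡ 0 mod 5).
So s^25(c) = c.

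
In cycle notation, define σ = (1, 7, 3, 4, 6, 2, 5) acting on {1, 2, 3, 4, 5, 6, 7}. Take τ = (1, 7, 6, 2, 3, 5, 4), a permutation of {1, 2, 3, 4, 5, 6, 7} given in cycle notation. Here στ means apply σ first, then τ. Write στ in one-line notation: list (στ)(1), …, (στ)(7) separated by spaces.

6 4 1 2 7 3 5

For each element, apply σ then τ: 1 → 7 → 6; 2 → 5 → 4; 3 → 4 → 1; 4 → 6 → 2; 5 → 1 → 7; 6 → 2 → 3; 7 → 3 → 5.
So στ in one-line form is 6 4 1 2 7 3 5.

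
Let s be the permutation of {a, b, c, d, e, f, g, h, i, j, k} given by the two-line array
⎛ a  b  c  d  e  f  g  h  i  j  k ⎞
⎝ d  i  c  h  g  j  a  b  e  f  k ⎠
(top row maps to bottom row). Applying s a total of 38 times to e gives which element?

Tracing e → g → … returns to e after 7 steps, so e lies in a 7-cycle (a d h b i e g).
Powers repeat with period 7 on this cycle, and 38 mod 7 = 3, so s^38(e) = s^3(e).
Stepping 3 places around the cycle: e → g → a → d.

d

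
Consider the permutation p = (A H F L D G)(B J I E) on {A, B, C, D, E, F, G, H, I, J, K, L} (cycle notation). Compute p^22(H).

H lies in the 6-cycle (A H F L D G).
Powers repeat with period 6 on this cycle, and 22 mod 6 = 4, so p^22(H) = p^4(H).
Advancing 4 steps from H: H → F → L → D → G.

G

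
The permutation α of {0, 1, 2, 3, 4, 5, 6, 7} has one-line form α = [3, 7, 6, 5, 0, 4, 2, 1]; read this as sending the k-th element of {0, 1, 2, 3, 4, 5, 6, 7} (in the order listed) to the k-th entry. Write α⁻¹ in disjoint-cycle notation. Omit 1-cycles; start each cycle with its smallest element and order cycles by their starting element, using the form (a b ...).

The cycle decomposition of α is (0 3 5 4)(1 7)(2 6).
The inverse reverses every cycle; in canonical form, α⁻¹ = (0 4 5 3)(1 7)(2 6).

(0 4 5 3)(1 7)(2 6)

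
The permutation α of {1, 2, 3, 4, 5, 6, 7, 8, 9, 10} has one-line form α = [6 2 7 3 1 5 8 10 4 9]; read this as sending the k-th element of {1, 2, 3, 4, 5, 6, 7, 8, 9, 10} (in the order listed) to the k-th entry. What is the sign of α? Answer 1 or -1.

-1

In disjoint-cycle form the cycle lengths are 6, 3, 1.
A cycle is odd iff its length is even; α has 1 even-length cycle, so sgn(α) = (−1)^1 and α is odd.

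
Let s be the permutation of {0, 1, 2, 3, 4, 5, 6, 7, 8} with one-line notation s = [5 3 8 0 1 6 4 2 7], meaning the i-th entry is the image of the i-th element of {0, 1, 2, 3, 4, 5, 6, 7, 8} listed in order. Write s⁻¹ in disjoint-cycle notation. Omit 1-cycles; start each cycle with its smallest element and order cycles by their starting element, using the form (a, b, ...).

First write s in disjoint cycles: (0, 5, 6, 4, 1, 3)(2, 8, 7).
Reversing each cycle (and rotating so the smallest element leads) gives s⁻¹ = (0, 3, 1, 4, 6, 5)(2, 7, 8).

(0, 3, 1, 4, 6, 5)(2, 7, 8)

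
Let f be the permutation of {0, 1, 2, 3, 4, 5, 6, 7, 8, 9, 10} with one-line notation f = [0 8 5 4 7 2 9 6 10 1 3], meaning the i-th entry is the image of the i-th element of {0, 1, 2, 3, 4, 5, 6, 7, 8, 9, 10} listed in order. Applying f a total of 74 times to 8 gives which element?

Tracing 8 → 10 → … returns to 8 after 8 steps, so 8 lies in an 8-cycle (1, 8, 10, 3, 4, 7, 6, 9).
On an 8-cycle, f^8 is the identity, so f^74 = f^2 there (74 ≡ 2 mod 8).
Stepping 2 places around the cycle: 8 → 10 → 3.

3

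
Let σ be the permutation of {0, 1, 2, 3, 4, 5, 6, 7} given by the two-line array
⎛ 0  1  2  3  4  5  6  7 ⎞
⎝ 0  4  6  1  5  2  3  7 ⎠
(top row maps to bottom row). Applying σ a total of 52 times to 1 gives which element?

Tracing 1 → 4 → … returns to 1 after 6 steps, so 1 lies in a 6-cycle (1, 4, 5, 2, 6, 3).
On a 6-cycle, σ^6 is the identity, so σ^52 = σ^4 there (52 ≡ 4 mod 6).
Advancing 4 steps from 1: 1 → 4 → 5 → 2 → 6.

6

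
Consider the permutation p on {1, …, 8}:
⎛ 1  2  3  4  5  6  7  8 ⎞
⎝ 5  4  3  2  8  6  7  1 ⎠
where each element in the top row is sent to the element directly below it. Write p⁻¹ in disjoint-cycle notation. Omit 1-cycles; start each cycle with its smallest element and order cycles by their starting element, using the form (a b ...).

(1 8 5)(2 4)

First write p in disjoint cycles: (1 5 8)(2 4).
The inverse reverses every cycle; in canonical form, p⁻¹ = (1 8 5)(2 4).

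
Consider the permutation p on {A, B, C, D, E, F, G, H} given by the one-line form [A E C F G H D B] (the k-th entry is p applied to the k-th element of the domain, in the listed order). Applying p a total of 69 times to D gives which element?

B

Tracing D → F → … returns to D after 6 steps, so D lies in a 6-cycle (B, E, G, D, F, H).
On a 6-cycle, p^6 is the identity, so p^69 = p^3 there (69 ≡ 3 mod 6).
Stepping 3 places around the cycle: D → F → H → B.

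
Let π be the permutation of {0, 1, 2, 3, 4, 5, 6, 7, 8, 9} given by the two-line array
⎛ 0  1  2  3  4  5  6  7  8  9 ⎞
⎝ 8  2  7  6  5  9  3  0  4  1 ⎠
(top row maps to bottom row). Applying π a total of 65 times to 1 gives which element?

2

Tracing 1 → 2 → … returns to 1 after 8 steps, so 1 lies in an 8-cycle (0, 8, 4, 5, 9, 1, 2, 7).
Since the cycle has length 8, π^65 acts on it the same as π^1 (65 mod 8 = 1).
Advancing 1 step from 1: 1 → 2.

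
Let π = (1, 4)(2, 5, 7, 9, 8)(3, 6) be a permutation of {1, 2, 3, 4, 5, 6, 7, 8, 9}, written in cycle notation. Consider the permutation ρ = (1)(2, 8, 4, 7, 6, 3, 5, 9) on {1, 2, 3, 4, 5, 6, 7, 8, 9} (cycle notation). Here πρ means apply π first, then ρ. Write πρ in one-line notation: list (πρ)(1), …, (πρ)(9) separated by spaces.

7 9 3 1 6 5 2 8 4

Chase each element through π then ρ: 1 → 4 → 7; 2 → 5 → 9; 3 → 6 → 3; 4 → 1 → 1; 5 → 7 → 6; 6 → 3 → 5; 7 → 9 → 2; 8 → 2 → 8; 9 → 8 → 4.
Collecting the images, πρ = [7 9 3 1 6 5 2 8 4].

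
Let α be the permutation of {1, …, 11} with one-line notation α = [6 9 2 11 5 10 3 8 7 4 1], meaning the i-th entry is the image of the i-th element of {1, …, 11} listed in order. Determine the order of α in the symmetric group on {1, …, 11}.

Decomposing into disjoint cycles gives cycle lengths 5, 4, 1, 1.
The order is lcm(5, 4) = 20.

20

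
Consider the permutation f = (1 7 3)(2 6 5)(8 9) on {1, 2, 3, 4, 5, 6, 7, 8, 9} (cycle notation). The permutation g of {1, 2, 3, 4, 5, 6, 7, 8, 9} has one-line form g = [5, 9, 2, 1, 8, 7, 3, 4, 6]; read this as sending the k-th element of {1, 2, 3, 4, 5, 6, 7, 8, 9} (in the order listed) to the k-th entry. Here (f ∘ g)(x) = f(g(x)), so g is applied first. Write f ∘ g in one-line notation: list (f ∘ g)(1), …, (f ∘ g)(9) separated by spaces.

2 8 6 7 9 3 1 4 5

For each element, apply g then f: 1 → 5 → 2; 2 → 9 → 8; 3 → 2 → 6; 4 → 1 → 7; 5 → 8 → 9; 6 → 7 → 3; 7 → 3 → 1; 8 → 4 → 4; 9 → 6 → 5.
So f ∘ g in one-line form is 2 8 6 7 9 3 1 4 5.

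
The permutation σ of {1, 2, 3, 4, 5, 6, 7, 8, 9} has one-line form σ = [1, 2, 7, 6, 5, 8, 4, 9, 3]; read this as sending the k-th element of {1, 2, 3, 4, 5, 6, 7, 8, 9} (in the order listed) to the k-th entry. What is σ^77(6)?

4

Tracing 6 → 8 → … returns to 6 after 6 steps, so 6 lies in a 6-cycle (3, 7, 4, 6, 8, 9).
Since the cycle has length 6, σ^77 acts on it the same as σ^5 (77 mod 6 = 5).
Advancing 5 steps from 6: 6 → 8 → 9 → 3 → 7 → 4.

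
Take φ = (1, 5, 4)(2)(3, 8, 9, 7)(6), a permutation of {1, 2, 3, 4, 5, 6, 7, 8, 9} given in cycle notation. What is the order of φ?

The cycle type of φ is (4, 3, 1, 1).
The order is lcm(4, 3) = 12.

12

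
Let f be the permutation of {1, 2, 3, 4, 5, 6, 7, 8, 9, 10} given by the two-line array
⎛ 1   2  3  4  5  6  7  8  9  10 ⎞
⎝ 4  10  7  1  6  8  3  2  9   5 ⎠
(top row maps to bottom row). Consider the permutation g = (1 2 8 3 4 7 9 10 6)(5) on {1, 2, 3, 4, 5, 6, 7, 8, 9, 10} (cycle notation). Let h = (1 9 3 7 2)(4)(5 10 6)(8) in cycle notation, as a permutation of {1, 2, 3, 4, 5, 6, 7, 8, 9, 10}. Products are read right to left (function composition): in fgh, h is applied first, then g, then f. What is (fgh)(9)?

1

Chase 9: h(9) = 3; g(3) = 4; f(4) = 1. Hence (fgh)(9) = 1.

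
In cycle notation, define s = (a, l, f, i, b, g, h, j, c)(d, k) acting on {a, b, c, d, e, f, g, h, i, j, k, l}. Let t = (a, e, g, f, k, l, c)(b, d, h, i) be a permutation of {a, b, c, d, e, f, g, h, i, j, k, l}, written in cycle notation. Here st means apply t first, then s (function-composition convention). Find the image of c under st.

t(c) = a, then s(a) = l; composing gives (st)(c) = l.

l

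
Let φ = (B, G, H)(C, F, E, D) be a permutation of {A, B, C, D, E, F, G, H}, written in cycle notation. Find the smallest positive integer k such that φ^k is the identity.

12

The disjoint cycles have lengths 4, 3, 1.
Since disjoint cycles commute, ord(φ) = lcm(4, 3) = 12.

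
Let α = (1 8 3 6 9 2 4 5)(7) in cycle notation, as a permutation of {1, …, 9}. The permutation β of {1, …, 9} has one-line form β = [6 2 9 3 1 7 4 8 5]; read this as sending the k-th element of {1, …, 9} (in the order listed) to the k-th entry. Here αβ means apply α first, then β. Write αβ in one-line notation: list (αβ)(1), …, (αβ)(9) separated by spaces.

8 3 7 1 6 5 4 9 2

Chase each element through α then β: 1 → 8 → 8; 2 → 4 → 3; 3 → 6 → 7; 4 → 5 → 1; 5 → 1 → 6; 6 → 9 → 5; 7 → 7 → 4; 8 → 3 → 9; 9 → 2 → 2.
Collecting the images, αβ = [8 3 7 1 6 5 4 9 2].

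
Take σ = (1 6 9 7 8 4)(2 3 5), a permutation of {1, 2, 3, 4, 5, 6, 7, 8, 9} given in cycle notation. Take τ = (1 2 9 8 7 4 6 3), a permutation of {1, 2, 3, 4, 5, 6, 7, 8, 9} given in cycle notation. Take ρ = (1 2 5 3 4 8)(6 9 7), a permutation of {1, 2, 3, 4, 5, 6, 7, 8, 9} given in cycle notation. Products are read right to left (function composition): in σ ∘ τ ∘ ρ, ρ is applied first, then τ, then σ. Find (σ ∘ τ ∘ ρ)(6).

Chase 6: ρ(6) = 9; τ(9) = 8; σ(8) = 4. Hence (σ ∘ τ ∘ ρ)(6) = 4.

4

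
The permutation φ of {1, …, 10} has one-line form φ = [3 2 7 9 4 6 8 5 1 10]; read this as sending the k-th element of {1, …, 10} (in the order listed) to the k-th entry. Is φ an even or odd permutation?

In disjoint-cycle form the cycle lengths are 7, 1, 1, 1.
A cycle is odd iff its length is even; φ has 0 even-length cycles, so sgn(φ) = (−1)^0 and φ is even.

even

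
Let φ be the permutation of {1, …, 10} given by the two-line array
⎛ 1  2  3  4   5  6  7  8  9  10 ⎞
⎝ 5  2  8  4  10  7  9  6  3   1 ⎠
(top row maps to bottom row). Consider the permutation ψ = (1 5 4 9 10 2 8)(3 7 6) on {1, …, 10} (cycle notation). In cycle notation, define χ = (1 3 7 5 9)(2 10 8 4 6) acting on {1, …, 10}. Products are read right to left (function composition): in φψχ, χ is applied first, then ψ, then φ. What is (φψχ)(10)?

Chase 10: χ(10) = 8; ψ(8) = 1; φ(1) = 5. Hence (φψχ)(10) = 5.

5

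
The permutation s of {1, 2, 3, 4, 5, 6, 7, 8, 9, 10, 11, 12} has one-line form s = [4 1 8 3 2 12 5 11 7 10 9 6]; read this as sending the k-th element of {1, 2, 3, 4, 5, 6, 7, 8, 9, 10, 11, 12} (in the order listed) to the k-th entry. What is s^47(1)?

3

Tracing 1 → 4 → … returns to 1 after 9 steps, so 1 lies in a 9-cycle (1, 4, 3, 8, 11, 9, 7, 5, 2).
On a 9-cycle, s^9 is the identity, so s^47 = s^2 there (47 ≡ 2 mod 9).
Stepping 2 places around the cycle: 1 → 4 → 3.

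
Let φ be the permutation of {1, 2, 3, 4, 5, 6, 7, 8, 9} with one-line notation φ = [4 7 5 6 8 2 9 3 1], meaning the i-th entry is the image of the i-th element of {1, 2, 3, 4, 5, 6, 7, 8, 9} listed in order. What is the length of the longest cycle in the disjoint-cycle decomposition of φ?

6

Decomposing into disjoint cycles gives (1, 4, 6, 2, 7, 9)(3, 5, 8); the longest has length 6.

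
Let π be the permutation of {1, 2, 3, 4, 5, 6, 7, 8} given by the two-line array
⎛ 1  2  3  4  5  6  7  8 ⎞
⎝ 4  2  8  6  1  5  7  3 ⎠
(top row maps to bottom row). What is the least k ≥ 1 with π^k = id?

The disjoint-cycle form of π has cycle lengths 4, 2, 1, 1.
Since disjoint cycles commute, ord(π) = lcm(4, 2) = 4.

4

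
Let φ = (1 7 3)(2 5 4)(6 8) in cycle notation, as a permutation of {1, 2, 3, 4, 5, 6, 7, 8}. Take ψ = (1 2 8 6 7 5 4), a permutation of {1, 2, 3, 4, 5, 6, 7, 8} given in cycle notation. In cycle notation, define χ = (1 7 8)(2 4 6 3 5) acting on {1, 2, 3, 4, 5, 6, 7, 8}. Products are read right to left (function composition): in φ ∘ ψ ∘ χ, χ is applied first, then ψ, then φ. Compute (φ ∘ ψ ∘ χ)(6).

1

(φ ∘ ψ ∘ χ)(6) = φ(ψ(χ(6))). χ(6) = 3, then ψ(3) = 3, then φ(3) = 1, so the result is 1.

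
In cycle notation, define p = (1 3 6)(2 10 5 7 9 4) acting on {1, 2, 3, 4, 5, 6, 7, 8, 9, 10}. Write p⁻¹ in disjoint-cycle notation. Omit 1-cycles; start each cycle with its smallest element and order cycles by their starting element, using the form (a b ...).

The inverse reverses each cycle.
After reversing and putting each cycle's least element first, p⁻¹ = (1 6 3)(2 4 9 7 5 10).

(1 6 3)(2 4 9 7 5 10)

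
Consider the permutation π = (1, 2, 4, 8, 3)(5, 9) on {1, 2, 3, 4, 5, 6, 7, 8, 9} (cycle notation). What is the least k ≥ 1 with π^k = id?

The cycle type of π is (5, 2, 1, 1).
The order is lcm(5, 2) = 10.

10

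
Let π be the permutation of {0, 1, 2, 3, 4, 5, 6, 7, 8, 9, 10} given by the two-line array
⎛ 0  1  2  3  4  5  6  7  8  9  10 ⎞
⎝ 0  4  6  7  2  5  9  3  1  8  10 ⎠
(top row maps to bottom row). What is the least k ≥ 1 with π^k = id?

6

The disjoint-cycle form of π has cycle lengths 6, 2, 1, 1, 1.
The order of π is the least common multiple of its cycle lengths: lcm(6, 2) = 6.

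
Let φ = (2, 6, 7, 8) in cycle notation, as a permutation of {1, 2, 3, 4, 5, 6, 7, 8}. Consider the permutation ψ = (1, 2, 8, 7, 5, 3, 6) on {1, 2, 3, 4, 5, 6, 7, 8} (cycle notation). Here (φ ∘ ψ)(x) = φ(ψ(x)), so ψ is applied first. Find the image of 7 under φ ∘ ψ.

5

(φ ∘ ψ)(7) = φ(ψ(7)). ψ(7) = 5, then φ(5) = 5. So (φ ∘ ψ)(7) = 5.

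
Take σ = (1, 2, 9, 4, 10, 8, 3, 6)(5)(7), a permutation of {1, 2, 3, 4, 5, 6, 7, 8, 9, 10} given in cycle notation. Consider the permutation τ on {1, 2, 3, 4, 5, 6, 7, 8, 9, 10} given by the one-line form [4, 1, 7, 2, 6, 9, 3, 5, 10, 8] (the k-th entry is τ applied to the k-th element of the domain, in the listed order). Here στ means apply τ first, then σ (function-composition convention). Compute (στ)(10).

τ(10) = 8, then σ(8) = 3; composing gives (στ)(10) = 3.

3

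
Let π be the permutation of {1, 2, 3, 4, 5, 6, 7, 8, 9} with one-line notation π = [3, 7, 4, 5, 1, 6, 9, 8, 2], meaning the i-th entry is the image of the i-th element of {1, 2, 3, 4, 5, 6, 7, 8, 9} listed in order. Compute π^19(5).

Tracing 5 → 1 → … returns to 5 after 4 steps, so 5 lies in a 4-cycle (1 3 4 5).
Powers repeat with period 4 on this cycle, and 19 mod 4 = 3, so π^19(5) = π^3(5).
Advancing 3 steps from 5: 5 → 1 → 3 → 4.

4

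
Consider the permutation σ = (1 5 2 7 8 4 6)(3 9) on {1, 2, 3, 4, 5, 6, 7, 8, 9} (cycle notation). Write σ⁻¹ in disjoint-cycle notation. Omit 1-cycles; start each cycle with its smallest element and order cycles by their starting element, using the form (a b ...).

The inverse reverses each cycle.
Reversing each cycle of σ and rotating so the smallest element leads gives (1 6 4 8 7 2 5)(3 9).

(1 6 4 8 7 2 5)(3 9)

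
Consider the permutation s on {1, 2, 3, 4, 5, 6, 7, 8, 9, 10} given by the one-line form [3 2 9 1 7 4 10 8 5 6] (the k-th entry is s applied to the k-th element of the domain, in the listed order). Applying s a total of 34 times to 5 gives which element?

Tracing 5 → 7 → … returns to 5 after 8 steps, so 5 lies in an 8-cycle (1 3 9 5 7 10 6 4).
On an 8-cycle, s^8 is the identity, so s^34 = s^2 there (34 ≡ 2 mod 8).
Advancing 2 steps from 5: 5 → 7 → 10.

10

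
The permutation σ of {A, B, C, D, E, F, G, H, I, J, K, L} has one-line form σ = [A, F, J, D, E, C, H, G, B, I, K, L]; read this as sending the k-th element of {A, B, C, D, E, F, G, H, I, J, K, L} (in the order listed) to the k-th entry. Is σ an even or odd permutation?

odd

In disjoint-cycle form the cycle lengths are 5, 2, 1, 1, 1, 1, 1.
A cycle is odd iff its length is even; σ has 1 even-length cycle, so sgn(σ) = (−1)^1 and σ is odd.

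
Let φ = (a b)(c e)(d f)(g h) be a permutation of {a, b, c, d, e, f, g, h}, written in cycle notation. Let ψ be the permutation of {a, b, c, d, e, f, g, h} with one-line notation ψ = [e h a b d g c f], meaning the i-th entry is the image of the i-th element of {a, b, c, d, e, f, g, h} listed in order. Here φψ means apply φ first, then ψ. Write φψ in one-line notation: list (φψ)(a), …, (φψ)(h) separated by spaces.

h e d g a b f c

(φψ)(x) = ψ(φ(x)). Computing each image: ψ(φ(a)) = ψ(b) = h, ψ(φ(b)) = ψ(a) = e, ψ(φ(c)) = ψ(e) = d, ψ(φ(d)) = ψ(f) = g, ψ(φ(e)) = ψ(c) = a, ψ(φ(f)) = ψ(d) = b, ψ(φ(g)) = ψ(h) = f, ψ(φ(h)) = ψ(g) = c.
Hence φψ = [h e d g a b f c].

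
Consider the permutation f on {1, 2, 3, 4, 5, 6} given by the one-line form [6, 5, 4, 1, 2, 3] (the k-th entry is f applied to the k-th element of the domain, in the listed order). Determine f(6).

6 is element number 6 of the domain, and entry number 6 of the one-line form is 3, so f(6) = 3.

3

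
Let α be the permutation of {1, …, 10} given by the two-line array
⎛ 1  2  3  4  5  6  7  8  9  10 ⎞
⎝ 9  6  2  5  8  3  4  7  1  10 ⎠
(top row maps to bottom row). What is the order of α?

The disjoint-cycle form of α has cycle lengths 4, 3, 2, 1.
The order of α is the least common multiple of its cycle lengths: lcm(4, 3, 2) = 12.

12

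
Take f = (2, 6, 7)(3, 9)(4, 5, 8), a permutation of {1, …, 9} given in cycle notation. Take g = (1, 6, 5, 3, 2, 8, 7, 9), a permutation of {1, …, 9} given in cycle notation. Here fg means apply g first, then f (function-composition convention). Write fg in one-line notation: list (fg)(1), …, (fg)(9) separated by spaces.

7 4 6 5 9 8 3 2 1

Chase each element through g then f: 1 → 6 → 7; 2 → 8 → 4; 3 → 2 → 6; 4 → 4 → 5; 5 → 3 → 9; 6 → 5 → 8; 7 → 9 → 3; 8 → 7 → 2; 9 → 1 → 1.
So fg in one-line form is 7 4 6 5 9 8 3 2 1.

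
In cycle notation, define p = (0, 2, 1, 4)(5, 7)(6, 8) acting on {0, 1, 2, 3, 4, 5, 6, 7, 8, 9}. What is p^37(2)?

2 lies in the 4-cycle (0, 2, 1, 4).
On a 4-cycle, p^4 is the identity, so p^37 = p^1 there (37 ≡ 1 mod 4).
Advancing 1 step from 2: 2 → 1.

1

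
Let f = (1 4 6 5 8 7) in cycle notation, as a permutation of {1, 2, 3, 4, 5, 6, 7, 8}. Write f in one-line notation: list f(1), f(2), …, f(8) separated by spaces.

4 2 3 6 8 5 1 7

Image by image: 1→4, 2→2, 3→3, 4→6, 5→8, 6→5, 7→1, 8→7.
Listing these in domain order gives 4 2 3 6 8 5 1 7.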